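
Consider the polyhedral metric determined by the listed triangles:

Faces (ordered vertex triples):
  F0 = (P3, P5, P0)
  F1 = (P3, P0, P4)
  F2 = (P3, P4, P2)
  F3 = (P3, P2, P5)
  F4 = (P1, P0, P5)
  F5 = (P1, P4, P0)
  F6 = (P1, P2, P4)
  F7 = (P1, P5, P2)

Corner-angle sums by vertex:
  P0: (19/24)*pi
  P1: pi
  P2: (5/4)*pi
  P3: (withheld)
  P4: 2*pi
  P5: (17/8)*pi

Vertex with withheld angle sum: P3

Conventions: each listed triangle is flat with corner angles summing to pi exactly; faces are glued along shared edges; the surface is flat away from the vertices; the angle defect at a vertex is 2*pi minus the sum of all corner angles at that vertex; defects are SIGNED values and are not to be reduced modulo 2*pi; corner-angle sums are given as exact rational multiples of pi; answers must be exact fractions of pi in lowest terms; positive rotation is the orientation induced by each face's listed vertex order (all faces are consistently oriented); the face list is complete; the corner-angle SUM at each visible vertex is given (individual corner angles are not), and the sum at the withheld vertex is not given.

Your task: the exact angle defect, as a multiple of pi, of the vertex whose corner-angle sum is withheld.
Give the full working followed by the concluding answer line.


V = 6, E = 12, F = 8; chi = V - E + F = 2
Gauss-Bonnet: total defect = 2*pi*chi = 4*pi; visible defects sum to (17/6)*pi

Answer: defect(P3) = (7/6)*pi


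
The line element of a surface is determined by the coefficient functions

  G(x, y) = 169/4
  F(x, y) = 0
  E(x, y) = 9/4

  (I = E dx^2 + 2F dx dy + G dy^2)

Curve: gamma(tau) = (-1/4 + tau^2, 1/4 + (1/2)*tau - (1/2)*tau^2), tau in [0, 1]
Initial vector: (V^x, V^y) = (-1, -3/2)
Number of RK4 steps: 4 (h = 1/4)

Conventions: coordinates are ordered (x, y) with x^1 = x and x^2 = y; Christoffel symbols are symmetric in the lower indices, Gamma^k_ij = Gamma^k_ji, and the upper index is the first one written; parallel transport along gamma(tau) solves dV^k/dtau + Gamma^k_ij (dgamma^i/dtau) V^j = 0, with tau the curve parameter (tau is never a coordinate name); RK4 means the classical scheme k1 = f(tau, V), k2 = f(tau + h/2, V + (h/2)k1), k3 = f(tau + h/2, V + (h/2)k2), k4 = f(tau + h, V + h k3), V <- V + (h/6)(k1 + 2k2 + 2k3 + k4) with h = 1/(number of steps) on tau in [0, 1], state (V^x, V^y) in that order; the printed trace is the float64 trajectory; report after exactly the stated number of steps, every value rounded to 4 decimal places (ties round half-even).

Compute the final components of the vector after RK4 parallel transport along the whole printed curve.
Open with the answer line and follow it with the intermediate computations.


Answer: V^x = -1.0000, V^y = -1.5000

gamma'(tau) = (2*tau, 1/2 - tau); f(tau, V)^k = -Gamma^k_ij(gamma(tau)) gamma'^i(tau) V^j; h = 1/4; intermediate values shown to 6 dp
curve data and Christoffel symbols at the stage parameters:
  tau = 0.000000: gamma = (-0.250000, 0.250000), gamma' = (0.000000, 0.500000); Gamma_xxx = 0.000000, Gamma_xxy = 0.000000, Gamma_xyy = 0.000000, Gamma_yxx = 0.000000, Gamma_yxy = 0.000000, Gamma_yyy = 0.000000
  tau = 0.125000: gamma = (-0.234375, 0.304688), gamma' = (0.250000, 0.375000); Gamma_xxx = 0.000000, Gamma_xxy = 0.000000, Gamma_xyy = 0.000000, Gamma_yxx = 0.000000, Gamma_yxy = 0.000000, Gamma_yyy = 0.000000
  tau = 0.250000: gamma = (-0.187500, 0.343750), gamma' = (0.500000, 0.250000); Gamma_xxx = 0.000000, Gamma_xxy = 0.000000, Gamma_xyy = 0.000000, Gamma_yxx = 0.000000, Gamma_yxy = 0.000000, Gamma_yyy = 0.000000
  tau = 0.375000: gamma = (-0.109375, 0.367188), gamma' = (0.750000, 0.125000); Gamma_xxx = 0.000000, Gamma_xxy = 0.000000, Gamma_xyy = 0.000000, Gamma_yxx = 0.000000, Gamma_yxy = 0.000000, Gamma_yyy = 0.000000
  tau = 0.500000: gamma = (0.000000, 0.375000), gamma' = (1.000000, 0.000000); Gamma_xxx = 0.000000, Gamma_xxy = 0.000000, Gamma_xyy = 0.000000, Gamma_yxx = 0.000000, Gamma_yxy = 0.000000, Gamma_yyy = 0.000000
  tau = 0.625000: gamma = (0.140625, 0.367188), gamma' = (1.250000, -0.125000); Gamma_xxx = 0.000000, Gamma_xxy = 0.000000, Gamma_xyy = 0.000000, Gamma_yxx = 0.000000, Gamma_yxy = 0.000000, Gamma_yyy = 0.000000
  tau = 0.750000: gamma = (0.312500, 0.343750), gamma' = (1.500000, -0.250000); Gamma_xxx = 0.000000, Gamma_xxy = 0.000000, Gamma_xyy = 0.000000, Gamma_yxx = 0.000000, Gamma_yxy = 0.000000, Gamma_yyy = 0.000000
  tau = 0.875000: gamma = (0.515625, 0.304688), gamma' = (1.750000, -0.375000); Gamma_xxx = 0.000000, Gamma_xxy = 0.000000, Gamma_xyy = 0.000000, Gamma_yxx = 0.000000, Gamma_yxy = 0.000000, Gamma_yyy = 0.000000
  tau = 1.000000: gamma = (0.750000, 0.250000), gamma' = (2.000000, -0.500000); Gamma_xxx = 0.000000, Gamma_xxy = 0.000000, Gamma_xyy = 0.000000, Gamma_yxx = 0.000000, Gamma_yxy = 0.000000, Gamma_yyy = 0.000000
step 0: V^x = -1.0000, V^y = -1.5000
step 1: k1 = (0.000000, 0.000000), k2 = (0.000000, 0.000000), k3 = (0.000000, 0.000000), k4 = (0.000000, 0.000000); V <- V + (h/6)(k1 + 2k2 + 2k3 + k4): V^x = -1.0000, V^y = -1.5000
step 2: k1 = (0.000000, 0.000000), k2 = (0.000000, 0.000000), k3 = (0.000000, 0.000000), k4 = (0.000000, 0.000000); V <- V + (h/6)(k1 + 2k2 + 2k3 + k4): V^x = -1.0000, V^y = -1.5000
step 3: k1 = (0.000000, 0.000000), k2 = (0.000000, 0.000000), k3 = (0.000000, 0.000000), k4 = (0.000000, 0.000000); V <- V + (h/6)(k1 + 2k2 + 2k3 + k4): V^x = -1.0000, V^y = -1.5000
step 4: k1 = (0.000000, 0.000000), k2 = (0.000000, 0.000000), k3 = (0.000000, 0.000000), k4 = (0.000000, 0.000000); V <- V + (h/6)(k1 + 2k2 + 2k3 + k4): V^x = -1.0000, V^y = -1.5000


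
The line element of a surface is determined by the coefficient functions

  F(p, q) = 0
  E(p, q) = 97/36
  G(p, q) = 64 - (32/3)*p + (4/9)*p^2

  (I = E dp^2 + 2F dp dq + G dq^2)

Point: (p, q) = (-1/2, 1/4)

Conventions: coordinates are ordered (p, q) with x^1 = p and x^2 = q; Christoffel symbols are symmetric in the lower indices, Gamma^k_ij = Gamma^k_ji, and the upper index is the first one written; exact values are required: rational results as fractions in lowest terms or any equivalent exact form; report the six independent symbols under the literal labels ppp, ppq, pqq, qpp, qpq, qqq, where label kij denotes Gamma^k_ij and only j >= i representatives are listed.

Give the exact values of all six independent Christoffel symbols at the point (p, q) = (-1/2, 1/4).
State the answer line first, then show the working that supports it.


Answer: Gamma_ppp = 0, Gamma_ppq = 0, Gamma_pqq = 200/97, Gamma_qpp = 0, Gamma_qpq = -2/25, Gamma_qqq = 0

E = 97/36, F = 0, G = 625/9 at the point
E_p = 0, E_q = 0, F_p = 0, F_q = 0, G_p = -100/9, G_q = 0
EG - F^2 = 60625/324;  g^inv = (324/60625) * [[625/9, 0], [0, 97/36]]
first-kind symbols [ij,l] = (1/2)(d_i g_jl + d_j g_il - d_l g_ij): [pp,p] = E_p/2 = 0, [pp,q] = F_p - E_q/2 = 0, [pq,p] = E_q/2 = 0, [pq,q] = G_p/2 = -50/9, [qq,p] = F_q - G_p/2 = 50/9, [qq,q] = G_q/2 = 0
Gamma^p_ij = (G*[ij,p] - F*[ij,q])/(EG - F^2), Gamma^q_ij = (E*[ij,q] - F*[ij,p])/(EG - F^2)


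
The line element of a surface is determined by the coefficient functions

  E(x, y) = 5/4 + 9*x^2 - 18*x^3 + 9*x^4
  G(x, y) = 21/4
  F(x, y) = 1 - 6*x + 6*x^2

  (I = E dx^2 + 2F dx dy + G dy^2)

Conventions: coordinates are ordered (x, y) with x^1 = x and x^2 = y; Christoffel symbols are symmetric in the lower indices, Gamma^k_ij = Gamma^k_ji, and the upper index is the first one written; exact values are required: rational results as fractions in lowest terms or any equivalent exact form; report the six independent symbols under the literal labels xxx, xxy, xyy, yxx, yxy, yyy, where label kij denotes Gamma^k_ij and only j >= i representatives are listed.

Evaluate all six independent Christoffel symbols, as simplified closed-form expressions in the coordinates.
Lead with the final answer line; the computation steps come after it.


Answer: Gamma_xxx = (360*x^3 - 540*x^2 - 12*x + 96)/(180*x^4 - 360*x^3 - 12*x^2 + 192*x + 89), Gamma_xxy = 0, Gamma_xyy = 0, Gamma_yxx = (-288*x^3 + 432*x^2 + 96*x - 120)/(180*x^4 - 360*x^3 - 12*x^2 + 192*x + 89), Gamma_yxy = 0, Gamma_yyy = 0

E = 5/4 + 9*x^2 - 18*x^3 + 9*x^4; F = 1 - 6*x + 6*x^2; G = 21/4
Gamma^k_ij = (1/2) g^{kl} (d_i g_jl + d_j g_il - d_l g_ij), with g^inv = (1/(EG-F^2)) [[G, -F], [-F, E]]
first partials: E_x = 18*x - 54*x^2 + 36*x^3, E_y = 0, F_x = -6 + 12*x, F_y = 0, G_x = 0, G_y = 0
D = EG - F^2 = 89/16 + 12*x - (3/4)*x^2 - (45/2)*x^3 + (45/4)*x^4
expanded: Gamma^x_xx = (G E_x - 2F F_x + F E_y)/(2D), Gamma^x_xy = (G E_y - F G_x)/(2D), Gamma^x_yy = (2G F_y - G G_x - F G_y)/(2D), Gamma^y_xx = (2E F_x - E E_y - F E_x)/(2D), Gamma^y_xy = (E G_x - F E_y)/(2D), Gamma^y_yy = (E G_y - 2F F_y + F G_x)/(2D); substitute and cancel common factors


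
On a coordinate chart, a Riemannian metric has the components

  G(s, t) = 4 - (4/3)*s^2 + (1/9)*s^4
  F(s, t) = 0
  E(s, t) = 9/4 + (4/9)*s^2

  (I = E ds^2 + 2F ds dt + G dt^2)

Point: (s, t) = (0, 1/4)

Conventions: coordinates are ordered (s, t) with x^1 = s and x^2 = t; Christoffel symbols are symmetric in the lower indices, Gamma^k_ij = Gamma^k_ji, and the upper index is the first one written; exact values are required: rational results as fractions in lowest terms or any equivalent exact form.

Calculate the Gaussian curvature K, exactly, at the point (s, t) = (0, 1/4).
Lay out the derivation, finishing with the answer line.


E = 9/4, F = 0, G = 4, EG - F^2 = 9 at the point
E_s = 0, E_t = 0, F_s = 0, F_t = 0, G_s = 0, G_t = 0
E_tt = 0, F_st = 0, G_ss = -8/3
Evaluate Brioschi's two determinant matrices M1, M2 and divide by (EG - F^2)^2.
M1 = [[-E_tt/2 + F_st - G_ss/2, E_s/2, F_s - E_t/2], [F_t - G_s/2, E, F], [G_t/2, F, G]] = [[4/3, 0, 0], [0, 9/4, 0], [0, 0, 4]]; det M1 = 12
M2 = [[0, E_t/2, G_s/2], [E_t/2, E, F], [G_s/2, F, G]] = [[0, 0, 0], [0, 9/4, 0], [0, 0, 4]]; det M2 = 0
det M1 - det M2 = 12; K = 12 / (9)^2 = 4/27

Answer: K = 4/27


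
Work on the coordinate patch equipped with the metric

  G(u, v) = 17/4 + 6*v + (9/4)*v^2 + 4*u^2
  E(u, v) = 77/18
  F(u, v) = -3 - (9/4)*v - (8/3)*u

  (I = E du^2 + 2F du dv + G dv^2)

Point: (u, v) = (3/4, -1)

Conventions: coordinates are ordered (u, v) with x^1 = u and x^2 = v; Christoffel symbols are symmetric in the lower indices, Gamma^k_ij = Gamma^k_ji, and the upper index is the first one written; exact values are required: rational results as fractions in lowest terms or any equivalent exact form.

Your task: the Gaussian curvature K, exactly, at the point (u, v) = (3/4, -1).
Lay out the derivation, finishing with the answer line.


E = 77/18, F = -11/4, G = 11/4, EG - F^2 = 605/144 at the point
E_u = 0, E_v = 0, F_u = -8/3, F_v = -9/4, G_u = 6, G_v = 3/2
E_vv = 0, F_uv = 0, G_uu = 8
Apply the Brioschi formula K = (det M1 - det M2)/(EG - F^2)^2 over the derivative matrices of E, F, G.
M1 = [[-E_vv/2 + F_uv - G_uu/2, E_u/2, F_u - E_v/2], [F_v - G_u/2, E, F], [G_v/2, F, G]] = [[-4, 0, -8/3], [-21/4, 77/18, -11/4], [3/4, -11/4, 11/4]]; det M1 = -187/4
M2 = [[0, E_v/2, G_u/2], [E_v/2, E, F], [G_u/2, F, G]] = [[0, 0, 3], [0, 77/18, -11/4], [3, -11/4, 11/4]]; det M2 = -77/2
det M1 - det M2 = -33/4; K = -33/4 / (605/144)^2 = -15552/33275

Answer: K = -15552/33275


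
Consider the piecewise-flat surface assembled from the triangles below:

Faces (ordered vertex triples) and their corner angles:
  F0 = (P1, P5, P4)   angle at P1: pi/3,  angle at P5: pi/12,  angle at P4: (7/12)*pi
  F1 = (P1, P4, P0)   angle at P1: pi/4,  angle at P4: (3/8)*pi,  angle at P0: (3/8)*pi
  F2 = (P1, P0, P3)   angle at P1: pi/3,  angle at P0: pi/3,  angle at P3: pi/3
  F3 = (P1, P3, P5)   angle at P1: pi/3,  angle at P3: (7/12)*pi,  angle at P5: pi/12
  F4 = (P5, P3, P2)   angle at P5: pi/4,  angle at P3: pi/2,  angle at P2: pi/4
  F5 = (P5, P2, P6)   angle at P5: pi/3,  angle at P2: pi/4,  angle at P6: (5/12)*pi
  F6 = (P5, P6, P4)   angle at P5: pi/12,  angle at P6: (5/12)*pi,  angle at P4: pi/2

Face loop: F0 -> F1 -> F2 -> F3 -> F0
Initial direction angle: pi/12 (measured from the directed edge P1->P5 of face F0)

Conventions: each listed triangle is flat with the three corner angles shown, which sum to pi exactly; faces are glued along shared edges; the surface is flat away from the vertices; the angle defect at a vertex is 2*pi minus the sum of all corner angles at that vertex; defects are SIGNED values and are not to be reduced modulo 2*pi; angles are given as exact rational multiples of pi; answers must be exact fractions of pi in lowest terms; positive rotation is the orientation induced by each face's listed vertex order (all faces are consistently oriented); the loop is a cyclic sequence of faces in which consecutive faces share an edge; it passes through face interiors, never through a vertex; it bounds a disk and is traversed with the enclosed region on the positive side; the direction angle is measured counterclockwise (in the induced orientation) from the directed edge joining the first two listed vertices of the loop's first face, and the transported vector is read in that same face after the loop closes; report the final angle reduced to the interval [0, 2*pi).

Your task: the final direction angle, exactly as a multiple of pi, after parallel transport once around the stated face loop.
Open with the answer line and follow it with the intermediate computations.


Answer: final direction angle = (5/6)*pi

enclosed vertex P1: corner angles sum to (5/4)*pi, defect = 2*pi - (5/4)*pi = (3/4)*pi
summing the enclosed defects onto the initial angle, mod 2*pi in the induced orientation:
final angle = pi/12 + (3/4)*pi = (5/6)*pi (mod 2*pi)


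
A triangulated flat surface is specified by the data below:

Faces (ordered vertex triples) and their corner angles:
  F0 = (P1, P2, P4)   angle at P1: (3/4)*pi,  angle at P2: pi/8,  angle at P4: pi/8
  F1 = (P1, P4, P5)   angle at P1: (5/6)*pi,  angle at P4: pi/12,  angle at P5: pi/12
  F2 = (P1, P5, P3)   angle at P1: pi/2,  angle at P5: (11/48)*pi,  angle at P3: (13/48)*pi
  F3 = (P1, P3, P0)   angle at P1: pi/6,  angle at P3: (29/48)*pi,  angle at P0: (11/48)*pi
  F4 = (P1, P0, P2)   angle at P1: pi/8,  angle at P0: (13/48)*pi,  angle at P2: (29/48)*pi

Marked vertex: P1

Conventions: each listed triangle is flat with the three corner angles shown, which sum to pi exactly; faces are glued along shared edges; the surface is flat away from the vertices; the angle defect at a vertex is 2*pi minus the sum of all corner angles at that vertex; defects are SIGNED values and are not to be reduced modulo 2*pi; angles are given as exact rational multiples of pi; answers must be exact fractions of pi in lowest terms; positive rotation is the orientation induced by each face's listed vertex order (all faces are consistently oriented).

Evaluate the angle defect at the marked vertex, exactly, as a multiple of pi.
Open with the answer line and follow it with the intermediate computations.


Answer: defect(P1) = (-3/8)*pi

Sum of corner angles at P1: (19/8)*pi
defect = 2*pi - (19/8)*pi


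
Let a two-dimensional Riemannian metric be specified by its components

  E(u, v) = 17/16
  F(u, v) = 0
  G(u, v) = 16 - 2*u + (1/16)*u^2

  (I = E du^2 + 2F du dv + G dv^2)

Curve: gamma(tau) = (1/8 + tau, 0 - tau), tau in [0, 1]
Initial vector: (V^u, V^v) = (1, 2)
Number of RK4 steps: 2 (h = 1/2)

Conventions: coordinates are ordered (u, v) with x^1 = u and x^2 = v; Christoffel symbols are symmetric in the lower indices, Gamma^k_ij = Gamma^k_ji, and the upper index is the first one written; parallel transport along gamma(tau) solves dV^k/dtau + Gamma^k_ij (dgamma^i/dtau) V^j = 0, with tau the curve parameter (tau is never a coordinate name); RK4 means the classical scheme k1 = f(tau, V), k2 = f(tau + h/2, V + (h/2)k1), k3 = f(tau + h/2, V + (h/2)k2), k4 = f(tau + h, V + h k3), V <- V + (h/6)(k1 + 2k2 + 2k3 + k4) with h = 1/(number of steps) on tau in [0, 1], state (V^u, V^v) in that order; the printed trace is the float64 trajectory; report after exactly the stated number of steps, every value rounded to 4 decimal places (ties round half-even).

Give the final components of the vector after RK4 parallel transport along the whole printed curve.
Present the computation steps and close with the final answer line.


gamma'(tau) = (1, -1); f(tau, V)^k = -Gamma^k_ij(gamma(tau)) gamma'^i(tau) V^j; h = 1/2; intermediate values shown to 6 dp
curve data and Christoffel symbols at the stage parameters:
  tau = 0.000000: gamma = (0.125000, 0.000000), gamma' = (1.000000, -1.000000); Gamma_uuu = 0.000000, Gamma_uuv = 0.000000, Gamma_uvv = 0.933824, Gamma_vuu = 0.000000, Gamma_vuv = -0.062992, Gamma_vvv = 0.000000
  tau = 0.250000: gamma = (0.375000, -0.250000), gamma' = (1.000000, -1.000000); Gamma_uuu = 0.000000, Gamma_uuv = 0.000000, Gamma_uvv = 0.919118, Gamma_vuu = 0.000000, Gamma_vuv = -0.064000, Gamma_vvv = 0.000000
  tau = 0.500000: gamma = (0.625000, -0.500000), gamma' = (1.000000, -1.000000); Gamma_uuu = 0.000000, Gamma_uuv = 0.000000, Gamma_uvv = 0.904412, Gamma_vuu = 0.000000, Gamma_vuv = -0.065041, Gamma_vvv = 0.000000
  tau = 0.750000: gamma = (0.875000, -0.750000), gamma' = (1.000000, -1.000000); Gamma_uuu = 0.000000, Gamma_uuv = 0.000000, Gamma_uvv = 0.889706, Gamma_vuu = 0.000000, Gamma_vuv = -0.066116, Gamma_vvv = 0.000000
  tau = 1.000000: gamma = (1.125000, -1.000000), gamma' = (1.000000, -1.000000); Gamma_uuu = 0.000000, Gamma_uuv = 0.000000, Gamma_uvv = 0.875000, Gamma_vuu = 0.000000, Gamma_vuv = -0.067227, Gamma_vvv = 0.000000
step 0: V^u = 1.0000, V^v = 2.0000
step 1: k1 = (1.867647, 0.062992), k2 = (1.852710, 0.035126), k3 = (1.846306, 0.034919), k4 = (1.824614, 0.006134); V <- V + (h/6)(k1 + 2k2 + 2k3 + k4): V^u = 1.9242, V^v = 2.0174
step 2: k1 = (1.824592, 0.006065), k2 = (1.796272, -0.023893), k3 = (1.789609, -0.023921), k4 = (1.754790, -0.054691); V <- V + (h/6)(k1 + 2k2 + 2k3 + k4): V^u = 2.8201, V^v = 2.0054

Answer: V^u = 2.8201, V^v = 2.0054


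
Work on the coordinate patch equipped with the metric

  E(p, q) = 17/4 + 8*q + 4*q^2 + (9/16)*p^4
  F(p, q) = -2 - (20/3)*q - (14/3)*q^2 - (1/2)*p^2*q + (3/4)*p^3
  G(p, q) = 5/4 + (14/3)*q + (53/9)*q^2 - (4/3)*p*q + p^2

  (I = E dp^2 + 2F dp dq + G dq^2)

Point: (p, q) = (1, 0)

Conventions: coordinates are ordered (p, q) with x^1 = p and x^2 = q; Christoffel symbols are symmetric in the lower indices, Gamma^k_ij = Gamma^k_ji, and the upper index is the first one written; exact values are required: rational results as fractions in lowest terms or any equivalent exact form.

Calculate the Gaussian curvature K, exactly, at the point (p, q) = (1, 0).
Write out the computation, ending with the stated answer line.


E = 77/16, F = -5/4, G = 9/4, EG - F^2 = 593/64 at the point
E_p = 9/4, E_q = 8, F_p = 9/4, F_q = -43/6, G_p = 2, G_q = 10/3
E_qq = 8, F_pq = -1, G_pp = 2
The intrinsic route: Brioschi's K = (det M1 - det M2)/(EG - F^2)^2.
M1 = [[-E_qq/2 + F_pq - G_pp/2, E_p/2, F_p - E_q/2], [F_q - G_p/2, E, F], [G_q/2, F, G]] = [[-6, 9/8, -7/4], [-49/6, 77/16, -5/4], [5/3, -5/4, 9/4]]; det M1 = -1315/32
M2 = [[0, E_q/2, G_p/2], [E_q/2, E, F], [G_p/2, F, G]] = [[0, 4, 1], [4, 77/16, -5/4], [1, -5/4, 9/4]]; det M2 = -813/16
det M1 - det M2 = 311/32; K = 311/32 / (593/64)^2 = 39808/351649

Answer: K = 39808/351649


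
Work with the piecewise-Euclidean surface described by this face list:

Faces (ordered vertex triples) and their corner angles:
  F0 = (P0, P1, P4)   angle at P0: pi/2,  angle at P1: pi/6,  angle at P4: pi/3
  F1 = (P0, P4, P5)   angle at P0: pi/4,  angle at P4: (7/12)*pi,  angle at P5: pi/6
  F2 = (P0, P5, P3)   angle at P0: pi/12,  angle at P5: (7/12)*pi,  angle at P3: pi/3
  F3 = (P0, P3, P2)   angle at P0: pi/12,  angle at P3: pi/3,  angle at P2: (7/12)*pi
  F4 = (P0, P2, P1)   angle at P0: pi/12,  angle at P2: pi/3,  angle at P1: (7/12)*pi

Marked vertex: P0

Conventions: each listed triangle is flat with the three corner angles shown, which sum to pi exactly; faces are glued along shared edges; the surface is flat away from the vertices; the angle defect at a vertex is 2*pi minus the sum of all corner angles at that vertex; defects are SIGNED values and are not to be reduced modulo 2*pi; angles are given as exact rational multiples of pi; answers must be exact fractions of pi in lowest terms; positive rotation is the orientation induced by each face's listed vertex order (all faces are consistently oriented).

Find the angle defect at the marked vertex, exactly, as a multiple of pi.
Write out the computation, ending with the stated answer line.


Sum of corner angles at P0: pi
defect = 2*pi - pi

Answer: defect(P0) = pi


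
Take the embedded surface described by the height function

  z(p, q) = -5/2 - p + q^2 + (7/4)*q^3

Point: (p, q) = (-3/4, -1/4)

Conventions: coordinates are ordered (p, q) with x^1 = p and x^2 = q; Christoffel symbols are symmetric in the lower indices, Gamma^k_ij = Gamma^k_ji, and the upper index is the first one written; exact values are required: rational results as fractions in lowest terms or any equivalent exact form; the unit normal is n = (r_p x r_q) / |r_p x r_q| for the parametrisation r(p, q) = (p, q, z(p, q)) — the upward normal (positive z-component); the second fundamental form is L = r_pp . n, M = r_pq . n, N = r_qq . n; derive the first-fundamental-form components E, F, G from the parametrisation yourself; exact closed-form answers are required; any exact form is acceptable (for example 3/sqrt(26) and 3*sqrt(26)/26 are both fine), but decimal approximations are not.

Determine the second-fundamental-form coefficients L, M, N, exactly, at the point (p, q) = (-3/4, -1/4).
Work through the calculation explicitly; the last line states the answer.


z_p = -1, z_q = -11/64, z_pp = 0, z_pq = 0, z_qq = -5/8
E = 2, F = 11/64, G = 4217/4096; answer radicand W^2 = 8313/4096
unnormalised second-form numerators: l = 0, m = 0, n = -5/8; L = l/sqrt(8313/4096), and similarly M = m/sqrt(W^2), N = n/sqrt(W^2)

Answer: L = 0, M = 0, N = -40*sqrt(8313)/8313


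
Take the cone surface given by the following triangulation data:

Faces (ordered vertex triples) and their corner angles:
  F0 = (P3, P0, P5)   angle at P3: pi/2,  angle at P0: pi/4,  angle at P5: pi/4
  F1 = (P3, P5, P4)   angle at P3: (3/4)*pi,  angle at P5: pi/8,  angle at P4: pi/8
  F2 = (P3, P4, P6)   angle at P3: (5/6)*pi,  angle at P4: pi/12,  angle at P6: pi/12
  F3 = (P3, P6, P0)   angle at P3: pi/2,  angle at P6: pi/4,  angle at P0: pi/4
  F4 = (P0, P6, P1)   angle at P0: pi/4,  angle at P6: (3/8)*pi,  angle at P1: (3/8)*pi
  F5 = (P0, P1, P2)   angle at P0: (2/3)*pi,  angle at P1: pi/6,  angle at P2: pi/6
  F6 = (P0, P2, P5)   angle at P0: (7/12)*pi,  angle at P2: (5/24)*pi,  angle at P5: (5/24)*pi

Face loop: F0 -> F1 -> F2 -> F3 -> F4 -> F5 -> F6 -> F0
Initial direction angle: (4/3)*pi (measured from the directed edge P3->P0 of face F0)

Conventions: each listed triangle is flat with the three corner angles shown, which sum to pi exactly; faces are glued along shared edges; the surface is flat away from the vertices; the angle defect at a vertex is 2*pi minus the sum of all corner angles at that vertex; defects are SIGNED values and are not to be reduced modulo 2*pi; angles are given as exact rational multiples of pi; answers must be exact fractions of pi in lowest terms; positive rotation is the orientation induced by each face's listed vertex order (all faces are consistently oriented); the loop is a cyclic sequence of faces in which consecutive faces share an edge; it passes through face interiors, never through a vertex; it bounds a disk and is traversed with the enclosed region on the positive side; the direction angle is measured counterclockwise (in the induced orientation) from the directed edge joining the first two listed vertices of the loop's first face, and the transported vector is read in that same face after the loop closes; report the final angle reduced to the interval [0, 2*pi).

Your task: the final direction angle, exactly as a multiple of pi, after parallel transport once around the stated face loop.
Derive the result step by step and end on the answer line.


enclosed vertex P0: corner angles sum to 2*pi, defect = 2*pi - 2*pi = 0
enclosed vertex P3: corner angles sum to (31/12)*pi, defect = 2*pi - (31/12)*pi = (-7/12)*pi
adding the enclosed defects to the starting angle (mod 2*pi, induced orientation) gives the holonomy
final angle = (4/3)*pi - (7/12)*pi = (3/4)*pi (mod 2*pi)

Answer: final direction angle = (3/4)*pi


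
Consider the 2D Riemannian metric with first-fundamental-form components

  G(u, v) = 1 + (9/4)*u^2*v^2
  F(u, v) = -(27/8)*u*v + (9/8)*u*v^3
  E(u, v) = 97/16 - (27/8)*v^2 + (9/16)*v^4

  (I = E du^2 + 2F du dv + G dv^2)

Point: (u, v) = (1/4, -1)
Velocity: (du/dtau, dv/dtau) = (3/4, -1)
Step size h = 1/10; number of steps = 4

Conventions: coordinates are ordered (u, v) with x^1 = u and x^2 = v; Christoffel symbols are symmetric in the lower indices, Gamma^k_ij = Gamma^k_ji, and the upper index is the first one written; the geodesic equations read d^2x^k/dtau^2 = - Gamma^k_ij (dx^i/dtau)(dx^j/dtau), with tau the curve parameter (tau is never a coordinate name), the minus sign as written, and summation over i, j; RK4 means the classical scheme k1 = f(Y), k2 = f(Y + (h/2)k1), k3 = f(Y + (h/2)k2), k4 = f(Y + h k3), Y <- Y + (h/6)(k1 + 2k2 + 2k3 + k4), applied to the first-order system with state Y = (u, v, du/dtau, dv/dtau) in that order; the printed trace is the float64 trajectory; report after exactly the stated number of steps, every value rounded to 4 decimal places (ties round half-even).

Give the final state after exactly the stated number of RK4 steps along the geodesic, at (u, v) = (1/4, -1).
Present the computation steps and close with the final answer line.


f(Y) = (du/dtau, dv/dtau, -Gamma^u_ij Y'^i Y'^j, -Gamma^v_ij Y'^i Y'^j) with the Gammas evaluated at the stage position; h = 0.100000; intermediate values shown to 6 dp
step 0: u = 0.2500, v = -1.0000, du/dtau = 0.7500, dv/dtau = -1.0000
step 1:
  k1: at (u, v) = (0.250000, -1.000000), (du/dtau, dv/dtau) = (0.750000, -1.000000); Gamma_uuu = 0.000000, Gamma_uuv = 0.663594, Gamma_uvv = -0.165899, Gamma_vuu = 0.000000, Gamma_vuv = 0.165899, Gamma_vvv = -0.041475; k1 = (0.750000, -1.000000, 1.161290, 0.290323)
  k2: at (u, v) = (0.287500, -1.050000), (du/dtau, dv/dtau) = (0.808065, -0.985484); Gamma_uuu = 0.000000, Gamma_uuv = 0.693869, Gamma_uvv = -0.189988, Gamma_vuu = 0.000000, Gamma_vuv = 0.220777, Gamma_vvv = -0.060451; k2 = (0.808065, -0.985484, 1.289616, 0.410332)
  k3: at (u, v) = (0.290403, -1.049274), (du/dtau, dv/dtau) = (0.814481, -0.979483); Gamma_uuu = 0.000000, Gamma_uuv = 0.692419, Gamma_uvv = -0.191638, Gamma_vuu = 0.000000, Gamma_vuv = 0.222208, Gamma_vvv = -0.061499; k3 = (0.814481, -0.979483, 1.288637, 0.413543)
  k4: at (u, v) = (0.331448, -1.097948), (du/dtau, dv/dtau) = (0.878864, -0.958646); Gamma_uuu = 0.000000, Gamma_uuv = 0.712865, Gamma_uvv = -0.215199, Gamma_vuu = 0.000000, Gamma_vuv = 0.289127, Gamma_vvv = -0.087282; k4 = (0.878864, -0.958646, 1.398974, 0.567402)
  Y <- Y + (h/6)(k1 + 2k2 + 2k3 + k4): u = 0.3312, v = -1.0981, du/dtau = 0.8786, dv/dtau = -0.9582
step 2:
  k1: at (u, v) = (0.331233, -1.098143), (du/dtau, dv/dtau) = (0.878613, -0.958242); Gamma_uuu = 0.000000, Gamma_uuv = 0.713084, Gamma_uvv = -0.215087, Gamma_vuu = 0.000000, Gamma_vuv = 0.289148, Gamma_vvv = -0.087216; k1 = (0.878613, -0.958242, 1.398225, 0.566966)
  k2: at (u, v) = (0.375163, -1.146055), (du/dtau, dv/dtau) = (0.948524, -0.929894); Gamma_uuu = 0.000000, Gamma_uuv = 0.720997, Gamma_uvv = -0.236020, Gamma_vuu = 0.000000, Gamma_vuv = 0.367611, Gamma_vvv = -0.120338; k2 = (0.948524, -0.929894, 1.475964, 0.752541)
  k3: at (u, v) = (0.378659, -1.144638), (du/dtau, dv/dtau) = (0.952411, -0.920615); Gamma_uuu = 0.000000, Gamma_uuv = 0.718417, Gamma_uvv = -0.237660, Gamma_vuu = 0.000000, Gamma_vuv = 0.368541, Gamma_vvv = -0.121918; k3 = (0.952411, -0.920615, 1.461247, 0.749606)
  k4: at (u, v) = (0.426474, -1.190205), (du/dtau, dv/dtau) = (1.024738, -0.883281); Gamma_uuu = 0.000000, Gamma_uuv = 0.709081, Gamma_uvv = -0.254078, Gamma_vuu = 0.000000, Gamma_vuv = 0.454617, Gamma_vvv = -0.162898; k4 = (1.024738, -0.883281, 1.481852, 0.950067)
  Y <- Y + (h/6)(k1 + 2k2 + 2k3 + k4): u = 0.4263, v = -1.1905, du/dtau = 1.0245, dv/dtau = -0.8829
step 3:
  k1: at (u, v) = (0.426320, -1.190519), (du/dtau, dv/dtau) = (1.024521, -0.882887); Gamma_uuu = 0.000000, Gamma_uuv = 0.709276, Gamma_uvv = -0.253989, Gamma_vuu = 0.000000, Gamma_vuv = 0.454912, Gamma_vvv = -0.162902; k1 = (1.024521, -0.882887, 1.481113, 0.949950)
  k2: at (u, v) = (0.477546, -1.234663), (du/dtau, dv/dtau) = (1.098577, -0.835389); Gamma_uuu = 0.000000, Gamma_uuv = 0.681618, Gamma_uvv = -0.263638, Gamma_vuu = 0.000000, Gamma_vuv = 0.544708, Gamma_vvv = -0.210683; k2 = (1.098577, -0.835389, 1.435081, 1.146830)
  k3: at (u, v) = (0.481248, -1.232288), (du/dtau, dv/dtau) = (1.096275, -0.825545); Gamma_uuu = 0.000000, Gamma_uuv = 0.678749, Gamma_uvv = -0.265073, Gamma_vuu = 0.000000, Gamma_vuv = 0.543412, Gamma_vvv = -0.212220; k3 = (1.096275, -0.825545, 1.409223, 1.128235)
  k4: at (u, v) = (0.535947, -1.273073), (du/dtau, dv/dtau) = (1.165443, -0.770063); Gamma_uuu = 0.000000, Gamma_uuv = 0.633643, Gamma_uvv = -0.266755, Gamma_vuu = 0.000000, Gamma_vuv = 0.626896, Gamma_vvv = -0.263915; k4 = (1.165443, -0.770063, 1.295529, 1.281736)
  Y <- Y + (h/6)(k1 + 2k2 + 2k3 + k4): u = 0.5360, v = -1.2734, du/dtau = 1.1656, dv/dtau = -0.7699
step 4:
  k1: at (u, v) = (0.535981, -1.273432), (du/dtau, dv/dtau) = (1.165609, -0.769856); Gamma_uuu = 0.000000, Gamma_uuv = 0.633543, Gamma_uvv = -0.266655, Gamma_vuu = 0.000000, Gamma_vuv = 0.627430, Gamma_vvv = -0.264082; k1 = (1.165609, -0.769856, 1.295061, 1.282565)
  k2: at (u, v) = (0.594261, -1.311925), (du/dtau, dv/dtau) = (1.230362, -0.705728); Gamma_uuu = 0.000000, Gamma_uuv = 0.574132, Gamma_uvv = -0.260064, Gamma_vuu = 0.000000, Gamma_vuv = 0.700015, Gamma_vvv = -0.317085; k2 = (1.230362, -0.705728, 1.126563, 1.373572)
  k3: at (u, v) = (0.597499, -1.308719), (du/dtau, dv/dtau) = (1.221937, -0.701178); Gamma_uuu = 0.000000, Gamma_uuv = 0.572950, Gamma_uvv = -0.261582, Gamma_vuu = 0.000000, Gamma_vuv = 0.696090, Gamma_vvv = -0.317802; k3 = (1.221937, -0.701178, 1.110408, 1.349060)
  k4: at (u, v) = (0.658174, -1.343550), (du/dtau, dv/dtau) = (1.276649, -0.634950); Gamma_uuu = 0.000000, Gamma_uuv = 0.506956, Gamma_uvv = -0.248346, Gamma_vuu = 0.000000, Gamma_vuv = 0.750366, Gamma_vvv = -0.367587; k4 = (1.276649, -0.634950, 0.922010, 1.364705)
  Y <- Y + (h/6)(k1 + 2k2 + 2k3 + k4): u = 0.6584, v = -1.3437, du/dtau = 1.2771, dv/dtau = -0.6350

Answer: u = 0.6584, v = -1.3437, du/dtau = 1.2771, dv/dtau = -0.6350


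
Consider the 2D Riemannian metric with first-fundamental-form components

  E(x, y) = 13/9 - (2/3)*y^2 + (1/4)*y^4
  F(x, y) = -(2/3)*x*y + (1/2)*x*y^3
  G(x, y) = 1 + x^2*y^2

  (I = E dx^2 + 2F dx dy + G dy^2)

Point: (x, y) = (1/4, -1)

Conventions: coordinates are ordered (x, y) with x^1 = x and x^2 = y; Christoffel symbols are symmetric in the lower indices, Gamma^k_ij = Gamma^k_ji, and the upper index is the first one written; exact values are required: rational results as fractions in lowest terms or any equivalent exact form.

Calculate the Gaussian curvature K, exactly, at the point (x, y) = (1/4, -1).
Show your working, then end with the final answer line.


E = 37/36, F = 1/24, G = 17/16, EG - F^2 = 157/144 at the point
E_x = 0, E_y = 1/3, F_x = 1/6, F_y = 5/24, G_x = 1/2, G_y = -1/8
E_yy = 5/3, F_xy = 5/6, G_xx = 2
The intrinsic route: Brioschi's K = (det M1 - det M2)/(EG - F^2)^2.
M1 = [[-E_yy/2 + F_xy - G_xx/2, E_x/2, F_x - E_y/2], [F_y - G_x/2, E, F], [G_y/2, F, G]] = [[-1, 0, 0], [-1/24, 37/36, 1/24], [-1/16, 1/24, 17/16]]; det M1 = -157/144
M2 = [[0, E_y/2, G_x/2], [E_y/2, E, F], [G_x/2, F, G]] = [[0, 1/6, 1/4], [1/6, 37/36, 1/24], [1/4, 1/24, 17/16]]; det M2 = -13/144
det M1 - det M2 = -1; K = -1 / (157/144)^2 = -20736/24649

Answer: K = -20736/24649


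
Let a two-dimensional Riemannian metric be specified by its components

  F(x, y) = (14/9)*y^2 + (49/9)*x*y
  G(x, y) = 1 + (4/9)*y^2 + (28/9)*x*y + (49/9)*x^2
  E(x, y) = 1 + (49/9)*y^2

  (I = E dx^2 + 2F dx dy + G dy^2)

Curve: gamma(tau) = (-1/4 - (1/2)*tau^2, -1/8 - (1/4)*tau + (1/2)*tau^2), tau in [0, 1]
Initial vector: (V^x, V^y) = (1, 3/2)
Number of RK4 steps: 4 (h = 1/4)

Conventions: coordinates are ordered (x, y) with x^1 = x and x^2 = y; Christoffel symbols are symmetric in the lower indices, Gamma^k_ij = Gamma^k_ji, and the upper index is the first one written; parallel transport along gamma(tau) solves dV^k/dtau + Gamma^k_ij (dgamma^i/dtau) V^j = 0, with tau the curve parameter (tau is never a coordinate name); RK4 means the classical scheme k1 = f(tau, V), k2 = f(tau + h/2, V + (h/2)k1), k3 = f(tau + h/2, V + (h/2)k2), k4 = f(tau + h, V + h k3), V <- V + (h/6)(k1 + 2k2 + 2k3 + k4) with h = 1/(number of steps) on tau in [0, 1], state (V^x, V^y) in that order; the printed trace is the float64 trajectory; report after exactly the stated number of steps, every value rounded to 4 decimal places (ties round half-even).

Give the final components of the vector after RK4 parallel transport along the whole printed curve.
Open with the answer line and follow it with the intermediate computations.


Answer: V^x = 0.9062, V^y = 1.1557

gamma'(tau) = (-tau, -1/4 + tau); f(tau, V)^k = -Gamma^k_ij(gamma(tau)) gamma'^i(tau) V^j; h = 1/4; intermediate values shown to 6 dp
curve data and Christoffel symbols at the stage parameters:
  tau = 0.000000: gamma = (-0.250000, -0.125000), gamma' = (0.000000, -0.250000); Gamma_xxx = 0.000000, Gamma_xxy = -0.444949, Gamma_xyy = -0.127128, Gamma_yxx = 0.000000, Gamma_yxy = -1.017026, Gamma_yyy = -0.290579
  tau = 0.125000: gamma = (-0.257812, -0.148438), gamma' = (-0.125000, -0.125000); Gamma_xxx = 0.000000, Gamma_xxy = -0.501747, Gamma_xyy = -0.143356, Gamma_yxx = 0.000000, Gamma_yxy = -1.014812, Gamma_yyy = -0.289946
  tau = 0.250000: gamma = (-0.281250, -0.156250), gamma' = (-0.250000, 0.000000); Gamma_xxx = 0.000000, Gamma_xxy = -0.497146, Gamma_xyy = -0.142042, Gamma_yxx = 0.000000, Gamma_yxy = -1.036906, Gamma_yyy = -0.296259
  tau = 0.375000: gamma = (-0.320312, -0.148438), gamma' = (-0.375000, 0.125000); Gamma_xxx = 0.000000, Gamma_xxy = -0.440108, Gamma_xyy = -0.125745, Gamma_yxx = 0.000000, Gamma_yxy = -1.075451, Gamma_yyy = -0.307272
  tau = 0.500000: gamma = (-0.375000, -0.125000), gamma' = (-0.500000, 0.250000); Gamma_xxx = 0.000000, Gamma_xxy = -0.339688, Gamma_xyy = -0.097054, Gamma_yxx = 0.000000, Gamma_yxy = -1.116118, Gamma_yyy = -0.318891
  tau = 0.625000: gamma = (-0.445312, -0.085938), gamma' = (-0.625000, 0.375000); Gamma_xxx = 0.000000, Gamma_xxy = -0.208671, Gamma_xyy = -0.059620, Gamma_yxx = 0.000000, Gamma_yxy = -1.140915, Gamma_yyy = -0.325976
  tau = 0.750000: gamma = (-0.531250, -0.031250), gamma' = (-0.750000, 0.500000); Gamma_xxx = 0.000000, Gamma_xxy = -0.065590, Gamma_xyy = -0.018740, Gamma_yxx = 0.000000, Gamma_yxy = -1.133774, Gamma_yyy = -0.323935
  tau = 0.875000: gamma = (-0.632812, 0.039062), gamma' = (-0.875000, 0.625000); Gamma_xxx = 0.000000, Gamma_xxy = 0.068333, Gamma_xyy = 0.019524, Gamma_yxx = 0.000000, Gamma_yxy = -1.087469, Gamma_yyy = -0.310705
  tau = 1.000000: gamma = (-0.750000, 0.125000), gamma' = (-1.000000, 0.750000); Gamma_xxx = 0.000000, Gamma_xxy = 0.176180, Gamma_xyy = 0.050337, Gamma_yxx = 0.000000, Gamma_yxy = -1.006742, Gamma_yyy = -0.287640
step 0: V^x = 1.0000, V^y = 1.5000
step 1: k1 = (-0.158910, -0.363224), k2 = (-0.178768, -0.361569), k3 = (-0.178629, -0.361288), k4 = (-0.175204, -0.365426); V <- V + (h/6)(k1 + 2k2 + 2k3 + k4): V^x = 0.9563, V^y = 1.4094
step 2: k1 = (-0.175170, -0.365354), k2 = (-0.152231, -0.371993), k3 = (-0.151949, -0.371305), k4 = (-0.113683, -0.373531); V <- V + (h/6)(k1 + 2k2 + 2k3 + k4): V^x = 0.9189, V^y = 1.3167
step 3: k1 = (-0.113646, -0.373409), k2 = (-0.066443, -0.363281), k3 = (-0.066118, -0.361505), k4 = (-0.019241, -0.332589); V <- V + (h/6)(k1 + 2k2 + 2k3 + k4): V^x = 0.9023, V^y = 1.2269
step 4: k1 = (-0.019265, -0.333005), k2 = (0.017970, -0.285982), k3 = (0.018051, -0.287270), k4 = (0.040063, -0.228934); V <- V + (h/6)(k1 + 2k2 + 2k3 + k4): V^x = 0.9062, V^y = 1.1557


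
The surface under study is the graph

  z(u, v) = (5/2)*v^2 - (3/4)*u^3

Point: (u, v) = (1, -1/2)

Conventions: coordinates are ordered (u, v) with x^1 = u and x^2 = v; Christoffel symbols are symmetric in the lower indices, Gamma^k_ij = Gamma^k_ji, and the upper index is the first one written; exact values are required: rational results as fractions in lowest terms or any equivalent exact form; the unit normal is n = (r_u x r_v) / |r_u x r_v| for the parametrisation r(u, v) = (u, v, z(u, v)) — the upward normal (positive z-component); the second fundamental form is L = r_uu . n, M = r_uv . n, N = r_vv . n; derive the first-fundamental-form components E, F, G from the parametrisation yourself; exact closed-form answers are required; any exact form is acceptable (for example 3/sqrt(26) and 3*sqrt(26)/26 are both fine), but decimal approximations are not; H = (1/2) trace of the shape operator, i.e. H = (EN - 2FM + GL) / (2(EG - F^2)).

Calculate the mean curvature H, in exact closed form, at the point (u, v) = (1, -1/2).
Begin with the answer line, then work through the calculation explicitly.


Answer: H = -74*sqrt(197)/38809

z_u = -9/4, z_v = -5/2, z_uu = -9/2, z_uv = 0, z_vv = 5
E = 97/16, F = 45/8, G = 29/4; answer radicand W^2 = 197/16
unnormalised second-form numerators: l = -9/2, m = 0, n = 5; L = l/sqrt(197/16), and similarly M = m/sqrt(W^2), N = n/sqrt(W^2)
H = (E*n - 2*F*m + G*l) / (2*(EG - F^2)*sqrt(W^2)); E*n - 2*F*m + G*l = -37/16, EG - F^2 = 197/16, so H = (-37/394)/sqrt(197/16)


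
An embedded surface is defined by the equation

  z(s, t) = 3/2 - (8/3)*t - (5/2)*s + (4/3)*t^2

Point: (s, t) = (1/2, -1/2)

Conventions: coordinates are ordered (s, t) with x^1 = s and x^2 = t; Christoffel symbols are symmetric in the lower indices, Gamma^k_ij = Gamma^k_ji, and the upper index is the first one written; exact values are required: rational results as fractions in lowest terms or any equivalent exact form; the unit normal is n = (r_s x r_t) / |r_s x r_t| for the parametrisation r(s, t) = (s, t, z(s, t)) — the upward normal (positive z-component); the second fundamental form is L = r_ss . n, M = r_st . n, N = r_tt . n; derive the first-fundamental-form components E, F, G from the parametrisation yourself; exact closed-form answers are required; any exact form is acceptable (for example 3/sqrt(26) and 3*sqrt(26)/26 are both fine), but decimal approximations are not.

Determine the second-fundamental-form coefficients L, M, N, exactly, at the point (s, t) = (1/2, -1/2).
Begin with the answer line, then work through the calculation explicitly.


Answer: L = 0, M = 0, N = 16*sqrt(93)/279

z_s = -5/2, z_t = -4, z_ss = 0, z_st = 0, z_tt = 8/3
E = 29/4, F = 10, G = 17; answer radicand W^2 = 93/4
unnormalised second-form numerators: l = 0, m = 0, n = 8/3; L = l/sqrt(93/4), and similarly M = m/sqrt(W^2), N = n/sqrt(W^2)


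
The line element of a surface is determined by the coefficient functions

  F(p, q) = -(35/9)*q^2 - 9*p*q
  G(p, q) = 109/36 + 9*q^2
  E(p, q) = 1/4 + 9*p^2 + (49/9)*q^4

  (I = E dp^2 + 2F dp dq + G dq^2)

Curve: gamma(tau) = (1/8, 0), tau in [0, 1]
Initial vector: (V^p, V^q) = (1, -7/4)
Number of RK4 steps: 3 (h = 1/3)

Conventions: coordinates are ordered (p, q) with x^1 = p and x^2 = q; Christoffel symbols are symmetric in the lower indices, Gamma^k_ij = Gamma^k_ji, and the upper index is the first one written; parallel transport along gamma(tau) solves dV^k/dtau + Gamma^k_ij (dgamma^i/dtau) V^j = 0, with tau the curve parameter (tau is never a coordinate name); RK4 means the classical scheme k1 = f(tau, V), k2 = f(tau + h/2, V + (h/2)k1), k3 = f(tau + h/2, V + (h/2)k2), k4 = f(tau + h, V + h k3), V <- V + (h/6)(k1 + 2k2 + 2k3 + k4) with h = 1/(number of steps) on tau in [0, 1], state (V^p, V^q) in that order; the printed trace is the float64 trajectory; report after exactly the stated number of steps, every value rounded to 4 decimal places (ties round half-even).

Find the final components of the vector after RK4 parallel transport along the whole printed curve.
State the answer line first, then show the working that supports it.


Answer: V^p = 1.0000, V^q = -1.7500

gamma'(tau) = (0, 0); f(tau, V)^k = -Gamma^k_ij(gamma(tau)) gamma'^i(tau) V^j; h = 1/3; intermediate values shown to 6 dp
curve data and Christoffel symbols at the stage parameters:
  tau = 0.000000: gamma = (0.125000, 0.000000), gamma' = (0.000000, 0.000000); Gamma_ppp = 2.880000, Gamma_ppq = 0.000000, Gamma_pqq = -2.880000, Gamma_qpp = 0.000000, Gamma_qpq = 0.000000, Gamma_qqq = 0.000000
  tau = 0.166667: gamma = (0.125000, 0.000000), gamma' = (0.000000, 0.000000); Gamma_ppp = 2.880000, Gamma_ppq = 0.000000, Gamma_pqq = -2.880000, Gamma_qpp = 0.000000, Gamma_qpq = 0.000000, Gamma_qqq = 0.000000
  tau = 0.333333: gamma = (0.125000, 0.000000), gamma' = (0.000000, 0.000000); Gamma_ppp = 2.880000, Gamma_ppq = 0.000000, Gamma_pqq = -2.880000, Gamma_qpp = 0.000000, Gamma_qpq = 0.000000, Gamma_qqq = 0.000000
  tau = 0.500000: gamma = (0.125000, 0.000000), gamma' = (0.000000, 0.000000); Gamma_ppp = 2.880000, Gamma_ppq = 0.000000, Gamma_pqq = -2.880000, Gamma_qpp = 0.000000, Gamma_qpq = 0.000000, Gamma_qqq = 0.000000
  tau = 0.666667: gamma = (0.125000, 0.000000), gamma' = (0.000000, 0.000000); Gamma_ppp = 2.880000, Gamma_ppq = 0.000000, Gamma_pqq = -2.880000, Gamma_qpp = 0.000000, Gamma_qpq = 0.000000, Gamma_qqq = 0.000000
  tau = 0.833333: gamma = (0.125000, 0.000000), gamma' = (0.000000, 0.000000); Gamma_ppp = 2.880000, Gamma_ppq = 0.000000, Gamma_pqq = -2.880000, Gamma_qpp = 0.000000, Gamma_qpq = 0.000000, Gamma_qqq = 0.000000
  tau = 1.000000: gamma = (0.125000, 0.000000), gamma' = (0.000000, 0.000000); Gamma_ppp = 2.880000, Gamma_ppq = 0.000000, Gamma_pqq = -2.880000, Gamma_qpp = 0.000000, Gamma_qpq = 0.000000, Gamma_qqq = 0.000000
step 0: V^p = 1.0000, V^q = -1.7500
step 1: k1 = (0.000000, 0.000000), k2 = (0.000000, 0.000000), k3 = (0.000000, 0.000000), k4 = (0.000000, 0.000000); V <- V + (h/6)(k1 + 2k2 + 2k3 + k4): V^p = 1.0000, V^q = -1.7500
step 2: k1 = (0.000000, 0.000000), k2 = (0.000000, 0.000000), k3 = (0.000000, 0.000000), k4 = (0.000000, 0.000000); V <- V + (h/6)(k1 + 2k2 + 2k3 + k4): V^p = 1.0000, V^q = -1.7500
step 3: k1 = (0.000000, 0.000000), k2 = (0.000000, 0.000000), k3 = (0.000000, 0.000000), k4 = (0.000000, 0.000000); V <- V + (h/6)(k1 + 2k2 + 2k3 + k4): V^p = 1.0000, V^q = -1.7500
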